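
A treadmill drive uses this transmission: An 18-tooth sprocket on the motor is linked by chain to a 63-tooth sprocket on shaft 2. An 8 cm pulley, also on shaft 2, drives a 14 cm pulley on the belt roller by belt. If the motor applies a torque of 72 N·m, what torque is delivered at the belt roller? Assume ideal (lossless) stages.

After the chain (63/18): 72 × 3.5 = 252 N·m
After the belt (14/8): 252 × 1.75 = 441 N·m

441 N·m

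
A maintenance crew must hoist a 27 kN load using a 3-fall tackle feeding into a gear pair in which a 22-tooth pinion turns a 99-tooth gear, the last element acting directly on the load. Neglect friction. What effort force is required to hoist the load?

Block-and-tackle MA = number of supporting rope parts = 3.
Gear pair MA = 99/22 = 4.5.
Combined ideal MA = 3 × 4.5 = 13.5.
Effort = load / MA = 27 / 13.5 = 2 kN.

2 kN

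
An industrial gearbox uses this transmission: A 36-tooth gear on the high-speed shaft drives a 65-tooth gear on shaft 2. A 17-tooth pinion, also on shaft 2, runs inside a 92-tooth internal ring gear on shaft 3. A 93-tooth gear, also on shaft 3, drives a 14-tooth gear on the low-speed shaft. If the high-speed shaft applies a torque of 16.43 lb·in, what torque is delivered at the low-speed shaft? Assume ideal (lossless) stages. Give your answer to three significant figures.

After the gear mesh (65/36): 16.43 × 1.8056 = 29.665 lb·in
After the internal gear (92/17): 29.665 × 5.4118 = 160.54 lb·in
After the gear mesh (14/93): 160.54 × 0.15054 = 24.168 lb·in

24.2 lb·in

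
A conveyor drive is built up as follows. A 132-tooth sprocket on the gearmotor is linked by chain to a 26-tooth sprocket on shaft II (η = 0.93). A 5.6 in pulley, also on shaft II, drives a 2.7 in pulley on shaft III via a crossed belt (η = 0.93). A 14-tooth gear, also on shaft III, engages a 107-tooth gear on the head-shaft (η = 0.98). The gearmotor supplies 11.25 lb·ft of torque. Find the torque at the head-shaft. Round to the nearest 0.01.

6.92 lb·ft

chain 26/132 = 0.19697 → τ = 11.25·0.19697·0.93 = 2.0608 lb·ft
belt 2.7/5.6 = 0.48214 → τ = 2.0608·0.48214·0.93 = 0.92405 lb·ft
gear mesh 107/14 = 7.6429 → τ = 0.92405·7.6429·0.98 = 6.9211 lb·ft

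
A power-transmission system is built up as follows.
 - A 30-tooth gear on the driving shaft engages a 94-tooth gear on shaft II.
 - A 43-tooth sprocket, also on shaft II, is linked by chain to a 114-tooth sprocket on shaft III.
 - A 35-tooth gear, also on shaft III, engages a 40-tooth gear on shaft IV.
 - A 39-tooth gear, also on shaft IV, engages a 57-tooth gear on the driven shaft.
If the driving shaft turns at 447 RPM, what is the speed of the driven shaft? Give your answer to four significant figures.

32.22 RPM

Gear mesh: ratio = 94/30 = 3.1333, so shaft II turns at 447 / 3.1333 = 142.66 RPM.
Chain: ratio = 114/43 = 2.6512, so shaft III turns at 142.66 / 2.6512 = 53.81 RPM.
Gear mesh: ratio = 40/35 = 1.1429, so shaft IV turns at 53.81 / 1.1429 = 47.084 RPM.
Gear mesh: ratio = 57/39 = 1.4615, so the driven shaft turns at 47.084 / 1.4615 = 32.215 RPM.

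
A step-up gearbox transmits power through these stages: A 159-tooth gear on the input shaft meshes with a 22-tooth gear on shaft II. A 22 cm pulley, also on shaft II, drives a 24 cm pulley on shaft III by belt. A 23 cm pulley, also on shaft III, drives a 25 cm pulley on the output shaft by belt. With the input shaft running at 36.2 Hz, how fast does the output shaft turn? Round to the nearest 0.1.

gear mesh 22/159 = 0.13836 → 36.2/0.13836 = 261.63 Hz
belt 24/22 = 1.0909 → 261.63/1.0909 = 239.83 Hz
belt 25/23 = 1.087 → 239.83/1.087 = 220.64 Hz

220.6 Hz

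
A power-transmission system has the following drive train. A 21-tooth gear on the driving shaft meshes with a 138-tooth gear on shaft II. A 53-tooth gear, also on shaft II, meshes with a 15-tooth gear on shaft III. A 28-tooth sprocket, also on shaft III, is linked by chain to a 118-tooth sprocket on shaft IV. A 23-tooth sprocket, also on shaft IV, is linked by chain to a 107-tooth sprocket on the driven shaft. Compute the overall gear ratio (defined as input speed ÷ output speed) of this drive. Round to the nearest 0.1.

Each stage contributes driven/driver: gear mesh 138/21 = 6.5714, gear mesh 15/53 = 0.28302, chain 118/28 = 4.2143, chain 107/23 = 4.6522.
Overall: 6.5714 × 0.28302 × 4.2143 × 4.6522 = 36.463.

36.5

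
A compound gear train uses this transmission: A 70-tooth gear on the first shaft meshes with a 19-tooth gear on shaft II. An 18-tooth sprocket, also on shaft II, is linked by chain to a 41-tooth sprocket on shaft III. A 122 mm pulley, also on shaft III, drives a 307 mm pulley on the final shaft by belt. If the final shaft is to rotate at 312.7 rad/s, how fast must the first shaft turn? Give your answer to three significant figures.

Overall ratio R = 0.27143 × 2.2778 × 2.5164 = 1.5558.
Required input speed = output speed × R = 312.7 × 1.5558 = 486.49 rad/s.

486 rad/s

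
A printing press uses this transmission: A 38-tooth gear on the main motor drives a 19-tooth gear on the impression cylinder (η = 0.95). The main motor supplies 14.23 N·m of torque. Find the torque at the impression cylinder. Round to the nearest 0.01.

6.76 N·m

Gear mesh: ratio = 19/38 = 0.5; torque at the impression cylinder = 14.23 × 0.5 × 0.95 = 6.7592 N·m.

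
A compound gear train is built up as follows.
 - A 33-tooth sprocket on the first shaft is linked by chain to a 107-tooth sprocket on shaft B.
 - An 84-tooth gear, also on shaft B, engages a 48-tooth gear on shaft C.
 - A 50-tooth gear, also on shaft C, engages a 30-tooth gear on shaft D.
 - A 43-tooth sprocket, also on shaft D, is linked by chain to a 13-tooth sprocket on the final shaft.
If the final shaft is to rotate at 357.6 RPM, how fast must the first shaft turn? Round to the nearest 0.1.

Overall ratio R = 3.2424 × 0.57143 × 0.6 × 0.30233 = 0.33609.
Required input speed = output speed × R = 357.6 × 0.33609 = 120.19 RPM.

120.2 RPM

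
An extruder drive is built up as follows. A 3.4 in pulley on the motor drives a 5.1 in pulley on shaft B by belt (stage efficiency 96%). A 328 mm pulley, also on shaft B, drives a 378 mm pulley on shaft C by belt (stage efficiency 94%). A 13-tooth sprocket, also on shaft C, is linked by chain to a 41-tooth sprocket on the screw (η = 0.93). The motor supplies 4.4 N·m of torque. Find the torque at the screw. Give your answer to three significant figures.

20.1 N·m

belt 5.1/3.4 = 1.5 → τ = 4.4·1.5·0.96 = 6.336 N·m
belt 378/328 = 1.1524 → τ = 6.336·1.1524·0.94 = 6.8637 N·m
chain 41/13 = 3.1538 → τ = 6.8637·3.1538·0.93 = 20.132 N·m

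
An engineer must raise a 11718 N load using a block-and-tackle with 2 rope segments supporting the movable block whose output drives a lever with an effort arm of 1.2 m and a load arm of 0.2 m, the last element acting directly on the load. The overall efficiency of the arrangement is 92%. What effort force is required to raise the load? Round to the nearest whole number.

1061 N

Block-and-tackle MA = number of supporting rope parts = 2.
Lever MA = effort arm / load arm = 1.2/0.2 = 6.
Combined ideal MA = 2 × 6 = 12.
Actual MA = 12 × 0.92 = 11.04.
Effort = load / actual MA = 11718 / 11.04 = 1061.4 N.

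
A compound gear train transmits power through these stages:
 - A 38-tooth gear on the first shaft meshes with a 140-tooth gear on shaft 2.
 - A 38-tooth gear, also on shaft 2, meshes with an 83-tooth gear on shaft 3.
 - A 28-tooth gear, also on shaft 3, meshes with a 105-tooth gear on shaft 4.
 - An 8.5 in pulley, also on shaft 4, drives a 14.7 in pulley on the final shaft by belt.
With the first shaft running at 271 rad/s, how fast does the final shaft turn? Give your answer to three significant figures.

Gear mesh: ratio = 140/38 = 3.6842, so shaft 2 turns at 271 / 3.6842 = 73.557 rad/s.
Gear mesh: ratio = 83/38 = 2.1842, so shaft 3 turns at 73.557 / 2.1842 = 33.677 rad/s.
Gear mesh: ratio = 105/28 = 3.75, so shaft 4 turns at 33.677 / 3.75 = 8.9805 rad/s.
Belt: ratio = 14.7/8.5 = 1.7294, so the final shaft turns at 8.9805 / 1.7294 = 5.1928 rad/s.

5.19 rad/s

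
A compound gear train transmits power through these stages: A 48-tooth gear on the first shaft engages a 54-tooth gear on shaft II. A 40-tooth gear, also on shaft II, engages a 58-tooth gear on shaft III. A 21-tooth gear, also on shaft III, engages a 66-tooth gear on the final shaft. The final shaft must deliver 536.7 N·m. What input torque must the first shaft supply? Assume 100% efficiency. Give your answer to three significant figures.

Overall ratio R = 1.125 × 1.45 × 3.1429 = 5.1268.
Input torque = output torque / R = 536.7 / 5.1268 = 104.69 N·m.

105 N·m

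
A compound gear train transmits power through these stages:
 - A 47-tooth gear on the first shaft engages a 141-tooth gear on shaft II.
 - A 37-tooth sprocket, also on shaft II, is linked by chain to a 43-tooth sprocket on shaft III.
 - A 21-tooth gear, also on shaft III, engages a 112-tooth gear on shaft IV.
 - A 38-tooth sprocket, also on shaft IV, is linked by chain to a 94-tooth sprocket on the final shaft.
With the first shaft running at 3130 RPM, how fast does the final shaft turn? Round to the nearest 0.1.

the first shaft → shaft II (gear mesh, 141/47): 3130 ÷ 3 = 1043.3 RPM
shaft II → shaft III (chain, 43/37): 1043.3 ÷ 1.1622 = 897.75 RPM
shaft III → shaft IV (gear mesh, 112/21): 897.75 ÷ 5.3333 = 168.33 RPM
shaft IV → the final shaft (chain, 94/38): 168.33 ÷ 2.4737 = 68.048 RPM

68.0 RPM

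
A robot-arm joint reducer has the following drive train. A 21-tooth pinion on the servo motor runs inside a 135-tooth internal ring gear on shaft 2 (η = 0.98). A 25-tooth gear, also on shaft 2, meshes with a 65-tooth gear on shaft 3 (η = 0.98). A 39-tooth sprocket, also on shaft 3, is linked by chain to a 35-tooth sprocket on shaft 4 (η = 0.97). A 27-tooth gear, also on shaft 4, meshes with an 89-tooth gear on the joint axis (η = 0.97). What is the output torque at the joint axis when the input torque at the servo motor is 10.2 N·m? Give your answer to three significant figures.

internal gear 135/21 = 6.4286 → τ = 10.2·6.4286·0.98 = 64.26 N·m
gear mesh 65/25 = 2.6 → τ = 64.26·2.6·0.98 = 163.73 N·m
chain 35/39 = 0.89744 → τ = 163.73·0.89744·0.97 = 142.53 N·m
gear mesh 89/27 = 3.2963 → τ = 142.53·3.2963·0.97 = 455.74 N·m

456 N·m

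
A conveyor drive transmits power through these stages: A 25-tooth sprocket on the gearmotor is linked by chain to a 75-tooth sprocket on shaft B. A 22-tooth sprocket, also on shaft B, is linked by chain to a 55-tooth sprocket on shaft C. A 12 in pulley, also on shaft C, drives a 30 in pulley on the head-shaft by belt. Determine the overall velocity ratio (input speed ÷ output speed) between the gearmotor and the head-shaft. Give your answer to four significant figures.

18.75

Each stage contributes driven/driver: chain 75/25 = 3, chain 55/22 = 2.5, belt 30/12 = 2.5.
Overall: 3 × 2.5 × 2.5 = 18.75.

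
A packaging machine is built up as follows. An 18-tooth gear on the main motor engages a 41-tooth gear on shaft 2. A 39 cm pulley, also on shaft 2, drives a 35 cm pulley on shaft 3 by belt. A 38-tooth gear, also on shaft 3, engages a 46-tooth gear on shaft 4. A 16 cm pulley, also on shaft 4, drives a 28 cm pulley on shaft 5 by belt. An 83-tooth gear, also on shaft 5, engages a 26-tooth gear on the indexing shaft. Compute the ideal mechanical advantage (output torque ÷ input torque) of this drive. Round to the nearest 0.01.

Each stage contributes driven/driver: gear mesh 41/18 = 2.2778, belt 35/39 = 0.89744, gear mesh 46/38 = 1.2105, belt 28/16 = 1.75, gear mesh 26/83 = 0.31325.
Overall: 2.2778 × 0.89744 × 1.2105 × 1.75 × 0.31325 = 1.3565.

1.36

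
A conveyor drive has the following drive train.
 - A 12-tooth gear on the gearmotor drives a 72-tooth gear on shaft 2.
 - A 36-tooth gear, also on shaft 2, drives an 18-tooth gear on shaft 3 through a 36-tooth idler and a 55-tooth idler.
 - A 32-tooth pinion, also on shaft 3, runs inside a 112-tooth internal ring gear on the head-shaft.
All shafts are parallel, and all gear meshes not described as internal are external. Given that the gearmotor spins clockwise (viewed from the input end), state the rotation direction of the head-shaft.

the gearmotor → shaft 2: external mesh, 1 reversal → CCW.
shaft 2 → shaft 3: driver → idler → idler → driven is 3 external meshes, 3 reversals → CW.
shaft 3 → the head-shaft: internal mesh, same direction → CW.
4 reversals in total — an even number — so the head-shaft turns the same way as the gearmotor.

clockwise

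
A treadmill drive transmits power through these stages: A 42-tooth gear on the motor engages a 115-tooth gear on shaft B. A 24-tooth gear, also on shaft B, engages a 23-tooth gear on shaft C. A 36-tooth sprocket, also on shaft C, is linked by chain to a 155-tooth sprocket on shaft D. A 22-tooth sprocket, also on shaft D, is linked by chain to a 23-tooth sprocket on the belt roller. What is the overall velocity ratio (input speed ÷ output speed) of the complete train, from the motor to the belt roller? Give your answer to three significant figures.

11.8

Each stage contributes driven/driver: gear mesh 115/42 = 2.7381, gear mesh 23/24 = 0.95833, chain 155/36 = 4.3056, chain 23/22 = 1.0455.
Overall: 2.7381 × 0.95833 × 4.3056 × 1.0455 = 11.811.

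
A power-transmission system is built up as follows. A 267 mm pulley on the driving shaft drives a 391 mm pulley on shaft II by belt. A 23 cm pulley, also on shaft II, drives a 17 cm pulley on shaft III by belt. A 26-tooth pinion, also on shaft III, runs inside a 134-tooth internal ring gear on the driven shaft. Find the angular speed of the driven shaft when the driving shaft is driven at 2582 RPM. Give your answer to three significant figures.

belt 391/267 = 1.4644 → 2582/1.4644 = 1763.2 RPM
belt 17/23 = 0.73913 → 1763.2/0.73913 = 2385.4 RPM
internal gear 134/26 = 5.1538 → 2385.4/5.1538 = 462.85 RPM

463 RPM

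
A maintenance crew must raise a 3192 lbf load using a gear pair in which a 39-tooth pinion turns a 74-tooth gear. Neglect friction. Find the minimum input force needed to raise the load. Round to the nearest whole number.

Gear pair MA = 74/39 = 1.8974.
Effort = load / MA = 3192 / 1.8974 = 1682.3 lbf.

1682 lbf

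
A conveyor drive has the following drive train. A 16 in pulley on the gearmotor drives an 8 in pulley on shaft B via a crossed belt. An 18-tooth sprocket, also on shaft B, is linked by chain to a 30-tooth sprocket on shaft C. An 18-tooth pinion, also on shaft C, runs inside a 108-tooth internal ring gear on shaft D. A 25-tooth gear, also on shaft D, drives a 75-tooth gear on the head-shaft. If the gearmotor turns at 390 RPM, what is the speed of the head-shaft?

Belt: ratio = 8/16 = 0.5, so shaft B turns at 390 / 0.5 = 780 RPM.
Chain: ratio = 30/18 = 1.6667, so shaft C turns at 780 / 1.6667 = 468 RPM.
Internal gear: ratio = 108/18 = 6, so shaft D turns at 468 / 6 = 78 RPM.
Gear mesh: ratio = 75/25 = 3, so the head-shaft turns at 78 / 3 = 26 RPM.

26 RPM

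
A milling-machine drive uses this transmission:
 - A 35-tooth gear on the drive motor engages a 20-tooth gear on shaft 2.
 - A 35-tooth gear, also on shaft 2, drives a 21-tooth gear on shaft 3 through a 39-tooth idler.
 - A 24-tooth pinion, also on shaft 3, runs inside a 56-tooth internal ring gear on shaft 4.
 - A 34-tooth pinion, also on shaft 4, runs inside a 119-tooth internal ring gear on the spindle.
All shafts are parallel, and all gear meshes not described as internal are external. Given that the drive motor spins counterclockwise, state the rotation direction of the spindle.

the drive motor → shaft 2: external mesh, 1 reversal → CW.
shaft 2 → shaft 3: driver → idler → driven is 2 external meshes, 2 reversals → CW.
shaft 3 → shaft 4: internal mesh, same direction → CW.
shaft 4 → the spindle: internal mesh, same direction → CW.
3 reversals in total — an odd number — so the spindle turns opposite to the drive motor.

clockwise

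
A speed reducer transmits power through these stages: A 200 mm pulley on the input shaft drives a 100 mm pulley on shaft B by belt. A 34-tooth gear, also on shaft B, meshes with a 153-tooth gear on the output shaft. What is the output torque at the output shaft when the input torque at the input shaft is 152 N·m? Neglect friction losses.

342 N·m

After the belt (100/200): 152 × 0.5 = 76 N·m
After the gear mesh (153/34): 76 × 4.5 = 342 N·m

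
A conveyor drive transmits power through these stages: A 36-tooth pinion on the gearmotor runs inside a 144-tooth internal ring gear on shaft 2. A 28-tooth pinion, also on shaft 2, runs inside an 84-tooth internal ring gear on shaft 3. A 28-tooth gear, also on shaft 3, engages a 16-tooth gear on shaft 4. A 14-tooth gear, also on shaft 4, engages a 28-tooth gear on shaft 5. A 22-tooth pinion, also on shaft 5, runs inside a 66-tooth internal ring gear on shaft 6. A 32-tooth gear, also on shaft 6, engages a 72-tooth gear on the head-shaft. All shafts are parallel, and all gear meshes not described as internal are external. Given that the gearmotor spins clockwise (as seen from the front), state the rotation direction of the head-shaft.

counterclockwise

the gearmotor → shaft 2: internal mesh, same direction → CW.
shaft 2 → shaft 3: internal mesh, same direction → CW.
shaft 3 → shaft 4: external mesh, 1 reversal → CCW.
shaft 4 → shaft 5: external mesh, 1 reversal → CW.
shaft 5 → shaft 6: internal mesh, same direction → CW.
shaft 6 → the head-shaft: external mesh, 1 reversal → CCW.
3 reversals in total — an odd number — so the head-shaft turns opposite to the gearmotor.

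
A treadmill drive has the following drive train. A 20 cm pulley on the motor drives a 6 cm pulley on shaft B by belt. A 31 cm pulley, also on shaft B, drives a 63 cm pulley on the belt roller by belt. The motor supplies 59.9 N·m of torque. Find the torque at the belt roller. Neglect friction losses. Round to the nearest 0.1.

36.5 N·m

Belt: ratio = 6/20 = 0.3; torque at shaft B = 59.9 × 0.3 = 17.97 N·m.
Belt: ratio = 63/31 = 2.0323; torque at the belt roller = 17.97 × 2.0323 = 36.52 N·m.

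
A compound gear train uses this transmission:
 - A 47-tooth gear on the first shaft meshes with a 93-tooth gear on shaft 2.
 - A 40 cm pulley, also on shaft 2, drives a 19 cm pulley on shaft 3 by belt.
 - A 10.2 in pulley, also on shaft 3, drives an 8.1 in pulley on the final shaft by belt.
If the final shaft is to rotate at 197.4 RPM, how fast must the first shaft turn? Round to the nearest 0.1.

147.3 RPM

Overall ratio R = 1.9787 × 0.475 × 0.79412 = 0.74639.
Required input speed = output speed × R = 197.4 × 0.74639 = 147.34 RPM.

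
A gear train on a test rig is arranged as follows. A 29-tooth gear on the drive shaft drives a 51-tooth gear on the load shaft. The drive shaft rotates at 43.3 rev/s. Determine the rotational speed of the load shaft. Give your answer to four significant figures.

the drive shaft → the load shaft (gear mesh, 51/29): 43.3 ÷ 1.7586 = 24.622 rev/s

24.62 rev/s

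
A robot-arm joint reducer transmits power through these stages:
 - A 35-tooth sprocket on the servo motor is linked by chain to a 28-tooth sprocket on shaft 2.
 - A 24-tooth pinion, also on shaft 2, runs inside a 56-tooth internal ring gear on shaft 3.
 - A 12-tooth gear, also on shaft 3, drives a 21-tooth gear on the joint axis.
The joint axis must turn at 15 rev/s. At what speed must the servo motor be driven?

49 rev/s

Overall ratio R = 0.8 × 2.3333 × 1.75 = 3.2667.
Required input speed = output speed × R = 15 × 3.2667 = 49 rev/s.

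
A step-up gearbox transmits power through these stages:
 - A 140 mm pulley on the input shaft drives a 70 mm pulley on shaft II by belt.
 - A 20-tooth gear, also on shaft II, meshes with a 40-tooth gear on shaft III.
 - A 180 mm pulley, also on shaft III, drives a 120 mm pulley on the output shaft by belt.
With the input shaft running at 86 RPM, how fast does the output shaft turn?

Belt: ratio = 70/140 = 0.5, so shaft II turns at 86 / 0.5 = 172 RPM.
Gear mesh: ratio = 40/20 = 2, so shaft III turns at 172 / 2 = 86 RPM.
Belt: ratio = 120/180 = 0.66667, so the output shaft turns at 86 / 0.66667 = 129 RPM.

129 RPM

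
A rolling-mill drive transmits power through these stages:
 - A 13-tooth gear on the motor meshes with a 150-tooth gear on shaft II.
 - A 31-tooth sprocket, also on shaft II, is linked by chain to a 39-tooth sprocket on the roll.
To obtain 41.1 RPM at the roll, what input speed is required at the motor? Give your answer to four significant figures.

Overall ratio R = 11.538 × 1.2581 = 14.516.
Required input speed = output speed × R = 41.1 × 14.516 = 596.61 RPM.

596.6 RPM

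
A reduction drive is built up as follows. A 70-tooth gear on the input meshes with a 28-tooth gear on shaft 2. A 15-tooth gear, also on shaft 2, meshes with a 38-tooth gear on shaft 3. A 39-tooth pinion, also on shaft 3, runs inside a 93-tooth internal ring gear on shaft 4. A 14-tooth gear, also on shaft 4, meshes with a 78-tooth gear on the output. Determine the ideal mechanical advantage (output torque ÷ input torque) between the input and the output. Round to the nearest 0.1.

Each stage contributes driven/driver: gear mesh 28/70 = 0.4, gear mesh 38/15 = 2.5333, internal gear 93/39 = 2.3846, gear mesh 78/14 = 5.5714.
Overall: 0.4 × 2.5333 × 2.3846 × 5.5714 = 13.463.

13.5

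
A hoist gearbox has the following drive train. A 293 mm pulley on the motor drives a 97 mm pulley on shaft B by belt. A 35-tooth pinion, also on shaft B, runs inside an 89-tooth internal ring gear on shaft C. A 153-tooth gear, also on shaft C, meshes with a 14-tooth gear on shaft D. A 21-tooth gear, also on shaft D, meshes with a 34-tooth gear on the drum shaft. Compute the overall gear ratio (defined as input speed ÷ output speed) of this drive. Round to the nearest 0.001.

0.125

Each stage contributes driven/driver: belt 97/293 = 0.33106, internal gear 89/35 = 2.5429, gear mesh 14/153 = 0.091503, gear mesh 34/21 = 1.619.
Overall: 0.33106 × 2.5429 × 0.091503 × 1.619 = 0.12472.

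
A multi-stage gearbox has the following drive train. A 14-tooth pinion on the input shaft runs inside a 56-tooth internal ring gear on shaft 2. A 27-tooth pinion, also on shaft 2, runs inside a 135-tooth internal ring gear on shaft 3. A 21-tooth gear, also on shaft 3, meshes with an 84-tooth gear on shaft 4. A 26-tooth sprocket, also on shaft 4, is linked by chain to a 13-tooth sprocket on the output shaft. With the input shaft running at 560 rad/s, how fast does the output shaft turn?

14 rad/s

the input shaft → shaft 2 (internal gear, 56/14): 560 ÷ 4 = 140 rad/s
shaft 2 → shaft 3 (internal gear, 135/27): 140 ÷ 5 = 28 rad/s
shaft 3 → shaft 4 (gear mesh, 84/21): 28 ÷ 4 = 7 rad/s
shaft 4 → the output shaft (chain, 13/26): 7 ÷ 0.5 = 14 rad/s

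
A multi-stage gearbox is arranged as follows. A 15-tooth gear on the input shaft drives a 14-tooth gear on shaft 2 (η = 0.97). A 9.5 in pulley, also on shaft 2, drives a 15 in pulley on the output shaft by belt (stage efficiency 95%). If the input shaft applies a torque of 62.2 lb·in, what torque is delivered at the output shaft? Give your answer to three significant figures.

After the gear mesh (14/15): 62.2 × 0.93333 × 0.97 = 56.312 lb·in
After the belt (15/9.5): 56.312 × 1.5789 × 0.95 = 84.468 lb·in

84.5 lb·in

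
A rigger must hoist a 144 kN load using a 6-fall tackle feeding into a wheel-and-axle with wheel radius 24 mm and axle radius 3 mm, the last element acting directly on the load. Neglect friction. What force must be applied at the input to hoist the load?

3 kN

Block-and-tackle MA = number of supporting rope parts = 6.
Wheel-and-axle MA = R/r = 24/3 = 8.
Combined ideal MA = 6 × 8 = 48.
Effort = load / MA = 144 / 48 = 3 kN.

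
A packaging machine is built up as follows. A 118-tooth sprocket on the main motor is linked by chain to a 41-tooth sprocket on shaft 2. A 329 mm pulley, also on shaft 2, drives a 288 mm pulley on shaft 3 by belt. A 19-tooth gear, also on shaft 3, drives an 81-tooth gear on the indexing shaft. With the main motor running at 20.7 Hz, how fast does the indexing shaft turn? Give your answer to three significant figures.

the main motor → shaft 2 (chain, 41/118): 20.7 ÷ 0.34746 = 59.576 Hz
shaft 2 → shaft 3 (belt, 288/329): 59.576 ÷ 0.87538 = 68.057 Hz
shaft 3 → the indexing shaft (gear mesh, 81/19): 68.057 ÷ 4.2632 = 15.964 Hz

16.0 Hz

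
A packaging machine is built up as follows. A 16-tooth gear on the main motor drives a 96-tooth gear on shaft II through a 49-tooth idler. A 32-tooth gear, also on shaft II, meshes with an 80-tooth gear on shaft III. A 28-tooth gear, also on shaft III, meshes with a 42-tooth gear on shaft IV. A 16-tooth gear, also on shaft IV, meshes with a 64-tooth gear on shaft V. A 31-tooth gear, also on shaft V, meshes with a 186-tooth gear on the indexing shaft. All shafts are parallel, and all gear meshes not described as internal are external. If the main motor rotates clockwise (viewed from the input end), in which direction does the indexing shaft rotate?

the main motor → shaft II: driver → idler → driven is 2 external meshes, 2 reversals → CW.
shaft II → shaft III: external mesh, 1 reversal → CCW.
shaft III → shaft IV: external mesh, 1 reversal → CW.
shaft IV → shaft V: external mesh, 1 reversal → CCW.
shaft V → the indexing shaft: external mesh, 1 reversal → CW.
6 reversals in total — an even number — so the indexing shaft turns the same way as the main motor.

clockwise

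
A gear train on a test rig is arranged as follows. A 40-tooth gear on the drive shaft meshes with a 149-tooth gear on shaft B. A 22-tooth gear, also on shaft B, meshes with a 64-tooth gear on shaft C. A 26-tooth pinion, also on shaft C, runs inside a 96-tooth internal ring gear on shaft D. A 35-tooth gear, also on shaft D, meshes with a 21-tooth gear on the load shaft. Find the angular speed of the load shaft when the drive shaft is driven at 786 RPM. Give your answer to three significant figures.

the drive shaft → shaft B (gear mesh, 149/40): 786 ÷ 3.725 = 211.01 RPM
shaft B → shaft C (gear mesh, 64/22): 211.01 ÷ 2.9091 = 72.534 RPM
shaft C → shaft D (internal gear, 96/26): 72.534 ÷ 3.6923 = 19.645 RPM
shaft D → the load shaft (gear mesh, 21/35): 19.645 ÷ 0.6 = 32.741 RPM

32.7 RPM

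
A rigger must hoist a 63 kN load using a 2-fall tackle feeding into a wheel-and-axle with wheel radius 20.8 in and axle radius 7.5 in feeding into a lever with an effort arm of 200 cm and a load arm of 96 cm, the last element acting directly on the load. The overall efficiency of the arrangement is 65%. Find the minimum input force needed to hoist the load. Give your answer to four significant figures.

8.388 kN

Block-and-tackle MA = number of supporting rope parts = 2.
Wheel-and-axle MA = R/r = 20.8/7.5 = 2.7733.
Lever MA = effort arm / load arm = 200/96 = 2.0833.
Combined ideal MA = 2 × 2.7733 × 2.0833 = 11.556.
Actual MA = 11.556 × 0.65 = 7.5111.
Effort = load / actual MA = 63 / 7.5111 = 8.3876 kN.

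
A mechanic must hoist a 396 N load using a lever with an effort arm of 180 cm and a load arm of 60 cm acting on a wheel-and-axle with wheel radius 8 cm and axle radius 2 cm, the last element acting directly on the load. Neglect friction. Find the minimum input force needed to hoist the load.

33 N

Lever MA = effort arm / load arm = 180/60 = 3.
Wheel-and-axle MA = R/r = 8/2 = 4.
Combined ideal MA = 3 × 4 = 12.
Effort = load / MA = 396 / 12 = 33 N.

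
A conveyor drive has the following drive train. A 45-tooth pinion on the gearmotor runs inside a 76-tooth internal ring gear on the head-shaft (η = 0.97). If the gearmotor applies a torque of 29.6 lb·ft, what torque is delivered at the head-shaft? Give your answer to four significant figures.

48.49 lb·ft

Internal gear: ratio = 76/45 = 1.6889; torque at the head-shaft = 29.6 × 1.6889 × 0.97 = 48.491 lb·ft.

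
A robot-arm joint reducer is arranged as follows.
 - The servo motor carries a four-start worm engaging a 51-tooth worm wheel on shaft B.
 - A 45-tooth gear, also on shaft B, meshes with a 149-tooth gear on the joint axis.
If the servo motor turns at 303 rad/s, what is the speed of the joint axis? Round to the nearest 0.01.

Worm: ratio = 51/4 = 12.75, so shaft B turns at 303 / 12.75 = 23.765 rad/s.
Gear mesh: ratio = 149/45 = 3.3111, so the joint axis turns at 23.765 / 3.3111 = 7.1773 rad/s.

7.18 rad/s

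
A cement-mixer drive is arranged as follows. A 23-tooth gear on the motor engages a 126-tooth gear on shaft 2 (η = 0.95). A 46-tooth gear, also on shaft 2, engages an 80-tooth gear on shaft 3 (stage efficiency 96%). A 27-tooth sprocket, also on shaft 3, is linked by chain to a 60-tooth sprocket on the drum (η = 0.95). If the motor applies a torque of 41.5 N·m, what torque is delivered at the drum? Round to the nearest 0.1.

761.3 N·m

gear mesh 126/23 = 5.4783 → τ = 41.5·5.4783·0.95 = 215.98 N·m
gear mesh 80/46 = 1.7391 → τ = 215.98·1.7391·0.96 = 360.59 N·m
chain 60/27 = 2.2222 → τ = 360.59·2.2222·0.95 = 761.25 N·m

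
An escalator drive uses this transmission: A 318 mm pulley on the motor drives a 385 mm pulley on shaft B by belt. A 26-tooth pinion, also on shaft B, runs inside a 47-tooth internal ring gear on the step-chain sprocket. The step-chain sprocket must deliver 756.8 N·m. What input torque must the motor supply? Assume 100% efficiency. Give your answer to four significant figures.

Overall ratio R = 1.2107 × 1.8077 = 2.1886.
Input torque = output torque / R = 756.8 / 2.1886 = 345.8 N·m.

345.8 N·m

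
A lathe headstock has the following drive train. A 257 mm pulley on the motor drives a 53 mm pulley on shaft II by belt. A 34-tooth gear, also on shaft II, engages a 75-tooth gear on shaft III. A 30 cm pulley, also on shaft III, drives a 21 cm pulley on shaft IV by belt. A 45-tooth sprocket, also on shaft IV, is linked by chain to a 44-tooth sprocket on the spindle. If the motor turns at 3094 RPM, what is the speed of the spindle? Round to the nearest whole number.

belt 53/257 = 0.20623 → 3094/0.20623 = 15003 RPM
gear mesh 75/34 = 2.2059 → 15003/2.2059 = 6801.4 RPM
belt 21/30 = 0.7 → 6801.4/0.7 = 9716.2 RPM
chain 44/45 = 0.97778 → 9716.2/0.97778 = 9937 RPM

9937 RPM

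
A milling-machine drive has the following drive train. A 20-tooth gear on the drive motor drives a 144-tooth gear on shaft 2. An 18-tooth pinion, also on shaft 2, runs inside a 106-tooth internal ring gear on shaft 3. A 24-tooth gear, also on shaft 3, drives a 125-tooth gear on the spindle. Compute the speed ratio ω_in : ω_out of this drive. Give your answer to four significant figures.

Each stage contributes driven/driver: gear mesh 144/20 = 7.2, internal gear 106/18 = 5.8889, gear mesh 125/24 = 5.2083.
Overall: 7.2 × 5.8889 × 5.2083 = 220.83.

220.8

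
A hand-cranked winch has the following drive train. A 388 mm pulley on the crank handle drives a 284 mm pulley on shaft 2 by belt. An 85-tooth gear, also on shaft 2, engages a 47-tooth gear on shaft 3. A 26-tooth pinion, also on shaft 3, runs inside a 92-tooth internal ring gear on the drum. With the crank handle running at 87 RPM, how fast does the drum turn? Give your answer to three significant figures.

the crank handle → shaft 2 (belt, 284/388): 87 ÷ 0.73196 = 118.86 RPM
shaft 2 → shaft 3 (gear mesh, 47/85): 118.86 ÷ 0.55294 = 214.96 RPM
shaft 3 → the drum (internal gear, 92/26): 214.96 ÷ 3.5385 = 60.749 RPM

60.7 RPM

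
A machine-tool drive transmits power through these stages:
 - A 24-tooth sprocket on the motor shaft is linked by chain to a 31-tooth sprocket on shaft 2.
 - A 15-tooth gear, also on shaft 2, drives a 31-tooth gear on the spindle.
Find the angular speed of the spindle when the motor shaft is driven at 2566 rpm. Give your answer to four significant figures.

961.2 rpm

Chain: ratio = 31/24 = 1.2917, so shaft 2 turns at 2566 / 1.2917 = 1986.6 rpm.
Gear mesh: ratio = 31/15 = 2.0667, so the spindle turns at 1986.6 / 2.0667 = 961.25 rpm.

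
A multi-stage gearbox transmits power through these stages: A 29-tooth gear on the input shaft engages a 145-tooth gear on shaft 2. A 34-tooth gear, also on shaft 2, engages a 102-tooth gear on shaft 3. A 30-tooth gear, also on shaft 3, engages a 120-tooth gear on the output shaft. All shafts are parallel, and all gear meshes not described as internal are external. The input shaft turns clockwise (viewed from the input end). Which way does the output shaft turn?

the input shaft → shaft 2: external mesh, 1 reversal → CCW.
shaft 2 → shaft 3: external mesh, 1 reversal → CW.
shaft 3 → the output shaft: external mesh, 1 reversal → CCW.
3 reversals in total — an odd number — so the output shaft turns opposite to the input shaft.

counterclockwise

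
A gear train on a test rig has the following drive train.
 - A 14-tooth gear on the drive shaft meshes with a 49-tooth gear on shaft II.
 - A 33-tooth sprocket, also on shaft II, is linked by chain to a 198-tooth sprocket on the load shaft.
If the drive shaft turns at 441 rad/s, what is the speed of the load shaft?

21 rad/s

the drive shaft → shaft II (gear mesh, 49/14): 441 ÷ 3.5 = 126 rad/s
shaft II → the load shaft (chain, 198/33): 126 ÷ 6 = 21 rad/s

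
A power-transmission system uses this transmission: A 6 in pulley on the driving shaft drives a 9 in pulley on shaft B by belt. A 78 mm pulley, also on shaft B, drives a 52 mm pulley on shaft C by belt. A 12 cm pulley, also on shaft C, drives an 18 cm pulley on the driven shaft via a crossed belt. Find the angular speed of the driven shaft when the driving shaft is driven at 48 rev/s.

32 rev/s

the driving shaft → shaft B (belt, 9/6): 48 ÷ 1.5 = 32 rev/s
shaft B → shaft C (belt, 52/78): 32 ÷ 0.66667 = 48 rev/s
shaft C → the driven shaft (belt, 18/12): 48 ÷ 1.5 = 32 rev/s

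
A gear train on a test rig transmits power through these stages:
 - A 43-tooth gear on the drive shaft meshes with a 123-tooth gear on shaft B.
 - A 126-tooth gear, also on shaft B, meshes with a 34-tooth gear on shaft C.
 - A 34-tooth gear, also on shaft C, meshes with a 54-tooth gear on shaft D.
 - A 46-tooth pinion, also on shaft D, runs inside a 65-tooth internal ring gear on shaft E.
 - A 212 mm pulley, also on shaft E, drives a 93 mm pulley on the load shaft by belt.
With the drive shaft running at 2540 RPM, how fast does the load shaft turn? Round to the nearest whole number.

3342 RPM

the drive shaft → shaft B (gear mesh, 123/43): 2540 ÷ 2.8605 = 887.97 RPM
shaft B → shaft C (gear mesh, 34/126): 887.97 ÷ 0.26984 = 3290.7 RPM
shaft C → shaft D (gear mesh, 54/34): 3290.7 ÷ 1.5882 = 2071.9 RPM
shaft D → shaft E (internal gear, 65/46): 2071.9 ÷ 1.413 = 1466.3 RPM
shaft E → the load shaft (belt, 93/212): 1466.3 ÷ 0.43868 = 3342.5 RPM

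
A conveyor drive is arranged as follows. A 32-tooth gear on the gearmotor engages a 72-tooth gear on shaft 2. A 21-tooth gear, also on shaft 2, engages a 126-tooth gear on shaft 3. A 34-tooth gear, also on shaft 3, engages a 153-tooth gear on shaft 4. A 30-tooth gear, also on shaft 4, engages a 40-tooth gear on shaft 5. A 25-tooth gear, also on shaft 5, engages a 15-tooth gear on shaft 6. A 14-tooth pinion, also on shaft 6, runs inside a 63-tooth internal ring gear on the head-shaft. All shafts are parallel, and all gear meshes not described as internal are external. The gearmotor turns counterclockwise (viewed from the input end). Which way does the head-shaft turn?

the gearmotor → shaft 2: external mesh, 1 reversal → CW.
shaft 2 → shaft 3: external mesh, 1 reversal → CCW.
shaft 3 → shaft 4: external mesh, 1 reversal → CW.
shaft 4 → shaft 5: external mesh, 1 reversal → CCW.
shaft 5 → shaft 6: external mesh, 1 reversal → CW.
shaft 6 → the head-shaft: internal mesh, same direction → CW.
5 reversals in total — an odd number — so the head-shaft turns opposite to the gearmotor.

clockwise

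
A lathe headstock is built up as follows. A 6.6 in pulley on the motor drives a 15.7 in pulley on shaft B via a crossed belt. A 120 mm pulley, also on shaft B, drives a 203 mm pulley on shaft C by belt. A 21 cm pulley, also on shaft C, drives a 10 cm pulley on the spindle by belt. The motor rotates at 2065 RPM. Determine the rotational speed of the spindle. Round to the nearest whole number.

1078 RPM

belt 15.7/6.6 = 2.3788 → 2065/2.3788 = 868.09 RPM
belt 203/120 = 1.6917 → 868.09/1.6917 = 513.16 RPM
belt 10/21 = 0.47619 → 513.16/0.47619 = 1077.6 RPM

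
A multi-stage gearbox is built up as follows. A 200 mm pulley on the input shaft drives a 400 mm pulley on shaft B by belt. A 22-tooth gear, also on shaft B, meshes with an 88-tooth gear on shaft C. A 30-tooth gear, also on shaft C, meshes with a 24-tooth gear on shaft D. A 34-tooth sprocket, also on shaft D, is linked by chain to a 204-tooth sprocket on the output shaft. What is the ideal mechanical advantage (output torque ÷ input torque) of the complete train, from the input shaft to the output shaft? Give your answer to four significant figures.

Each stage contributes driven/driver: belt 400/200 = 2, gear mesh 88/22 = 4, gear mesh 24/30 = 0.8, chain 204/34 = 6.
Overall: 2 × 4 × 0.8 × 6 = 38.4.

38.40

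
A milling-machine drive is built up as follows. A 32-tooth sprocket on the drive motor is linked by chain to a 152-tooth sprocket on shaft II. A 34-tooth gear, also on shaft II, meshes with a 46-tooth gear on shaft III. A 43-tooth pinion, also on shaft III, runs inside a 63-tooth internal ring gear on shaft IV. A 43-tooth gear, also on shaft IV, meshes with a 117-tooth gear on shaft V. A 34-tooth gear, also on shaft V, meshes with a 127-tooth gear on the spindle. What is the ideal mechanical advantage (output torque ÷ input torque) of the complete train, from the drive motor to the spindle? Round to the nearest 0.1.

95.7

Each stage contributes driven/driver: chain 152/32 = 4.75, gear mesh 46/34 = 1.3529, internal gear 63/43 = 1.4651, gear mesh 117/43 = 2.7209, gear mesh 127/34 = 3.7353.
Overall: 4.75 × 1.3529 × 1.4651 × 2.7209 × 3.7353 = 95.694.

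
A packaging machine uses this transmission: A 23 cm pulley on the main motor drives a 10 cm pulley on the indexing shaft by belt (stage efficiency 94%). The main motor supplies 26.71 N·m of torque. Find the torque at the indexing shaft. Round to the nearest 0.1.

Belt: ratio = 10/23 = 0.43478; torque at the indexing shaft = 26.71 × 0.43478 × 0.94 = 10.916 N·m.

10.9 N·m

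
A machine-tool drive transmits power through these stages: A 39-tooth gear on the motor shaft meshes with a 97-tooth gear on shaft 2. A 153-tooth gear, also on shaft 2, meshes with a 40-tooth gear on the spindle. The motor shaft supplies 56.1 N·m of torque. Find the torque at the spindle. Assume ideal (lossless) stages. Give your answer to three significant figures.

36.5 N·m

gear mesh 97/39 = 2.4872 → τ = 56.1·2.4872 = 139.53 N·m
gear mesh 40/153 = 0.26144 → τ = 139.53·0.26144 = 36.479 N·m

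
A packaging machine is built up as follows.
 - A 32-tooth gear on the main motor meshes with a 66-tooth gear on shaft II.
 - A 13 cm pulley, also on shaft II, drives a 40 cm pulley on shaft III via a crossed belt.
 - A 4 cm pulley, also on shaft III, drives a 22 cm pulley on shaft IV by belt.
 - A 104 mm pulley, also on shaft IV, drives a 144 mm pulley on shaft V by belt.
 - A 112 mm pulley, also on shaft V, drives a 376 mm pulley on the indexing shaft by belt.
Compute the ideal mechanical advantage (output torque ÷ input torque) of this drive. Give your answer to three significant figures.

Each stage contributes driven/driver: gear mesh 66/32 = 2.0625, belt 40/13 = 3.0769, belt 22/4 = 5.5, belt 144/104 = 1.3846, belt 376/112 = 3.3571.
Overall: 2.0625 × 3.0769 × 5.5 × 1.3846 × 3.3571 = 162.25.

162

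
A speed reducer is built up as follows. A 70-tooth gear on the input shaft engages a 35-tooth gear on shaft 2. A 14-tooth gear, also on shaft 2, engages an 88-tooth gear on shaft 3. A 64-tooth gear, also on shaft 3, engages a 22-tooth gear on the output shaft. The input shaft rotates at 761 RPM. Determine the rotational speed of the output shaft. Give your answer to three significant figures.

gear mesh 35/70 = 0.5 → 761/0.5 = 1522 RPM
gear mesh 88/14 = 6.2857 → 1522/6.2857 = 242.14 RPM
gear mesh 22/64 = 0.34375 → 242.14/0.34375 = 704.4 RPM

704 RPM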